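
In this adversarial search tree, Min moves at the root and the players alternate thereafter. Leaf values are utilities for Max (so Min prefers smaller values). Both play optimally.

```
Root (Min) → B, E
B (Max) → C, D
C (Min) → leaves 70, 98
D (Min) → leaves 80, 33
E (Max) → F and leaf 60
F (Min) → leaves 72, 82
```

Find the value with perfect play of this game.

C (Min): min(70, 98) = 70
D (Min): min(80, 33) = 33
B (Max): max(70, 33) = 70
F (Min): min(72, 82) = 72
E (Max): max(72, 60) = 72
Root (Min): min(70, 72) = 70

70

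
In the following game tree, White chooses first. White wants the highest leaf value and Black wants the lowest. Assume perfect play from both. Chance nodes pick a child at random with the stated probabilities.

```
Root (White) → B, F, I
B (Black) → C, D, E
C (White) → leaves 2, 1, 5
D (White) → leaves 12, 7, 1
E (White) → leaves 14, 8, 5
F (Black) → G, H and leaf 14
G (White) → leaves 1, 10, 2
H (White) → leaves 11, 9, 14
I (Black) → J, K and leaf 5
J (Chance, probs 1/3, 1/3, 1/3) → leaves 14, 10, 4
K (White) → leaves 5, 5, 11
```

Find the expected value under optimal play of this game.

C (White): max(2, 1, 5) = 5
D (White): max(12, 7, 1) = 12
E (White): max(14, 8, 5) = 14
B (Black): min(5, 12, 14) = 5
G (White): max(1, 10, 2) = 10
H (White): max(11, 9, 14) = 14
F (Black): min(10, 14, 14) = 10
J (Chance): 1/3·14 + 1/3·10 + 1/3·4 = 9.33
K (White): max(5, 5, 11) = 11
I (Black): min(9.33, 11, 5) = 5
Root (White): max(5, 10, 5) = 10

10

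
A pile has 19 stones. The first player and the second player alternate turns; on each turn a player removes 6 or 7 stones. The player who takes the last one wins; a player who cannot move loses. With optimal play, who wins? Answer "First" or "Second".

Compute winning (W) and losing (L) positions by backward induction:
i:   0  1  2  3  4  5  6  7  8  9 10 11 12 13 14 15 16 17 18 19
     L  L  L  L  L  L  W  W  W  W  W  W  W  L  L  L  L  L  L  W
Position 19 is W, so the first player wins.

First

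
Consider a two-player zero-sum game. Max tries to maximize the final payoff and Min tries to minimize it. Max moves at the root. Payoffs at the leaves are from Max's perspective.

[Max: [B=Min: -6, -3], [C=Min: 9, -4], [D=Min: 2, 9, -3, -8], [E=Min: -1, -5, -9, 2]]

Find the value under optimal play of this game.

B (Min): min(-6, -3) = -6
C (Min): min(9, -4) = -4
D (Min): min(2, 9, -3, -8) = -8
E (Min): min(-1, -5, -9, 2) = -9
Root (Max): max(-6, -4, -8, -9) = -4

-4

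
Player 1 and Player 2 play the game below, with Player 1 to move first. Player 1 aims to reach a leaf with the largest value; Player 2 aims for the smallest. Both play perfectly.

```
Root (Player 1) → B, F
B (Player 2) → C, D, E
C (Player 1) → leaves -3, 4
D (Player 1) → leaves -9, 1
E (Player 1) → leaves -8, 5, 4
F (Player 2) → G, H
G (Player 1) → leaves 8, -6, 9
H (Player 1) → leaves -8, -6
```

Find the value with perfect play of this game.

C (Player 1): max(-3, 4) = 4
D (Player 1): max(-9, 1) = 1
E (Player 1): max(-8, 5, 4) = 5
B (Player 2): min(4, 1, 5) = 1
G (Player 1): max(8, -6, 9) = 9
H (Player 1): max(-8, -6) = -6
F (Player 2): min(9, -6) = -6
Root (Player 1): max(1, -6) = 1

1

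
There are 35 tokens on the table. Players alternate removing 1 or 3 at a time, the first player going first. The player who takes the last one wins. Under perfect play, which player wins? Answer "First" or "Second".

i:   0  1  2  3  4  5  6  7  8  9 10 11 12 13 14 15 16 17 18 19 20 21 22 23 24 25 26 27 28 29 30 31 32 33 34 35
     L  W  L  W  L  W  L  W  L  W  L  W  L  W  L  W  L  W  L  W  L  W  L  W  L  W  L  W  L  W  L  W  L  W  L  W
Position 35 is W, so the first player wins.

First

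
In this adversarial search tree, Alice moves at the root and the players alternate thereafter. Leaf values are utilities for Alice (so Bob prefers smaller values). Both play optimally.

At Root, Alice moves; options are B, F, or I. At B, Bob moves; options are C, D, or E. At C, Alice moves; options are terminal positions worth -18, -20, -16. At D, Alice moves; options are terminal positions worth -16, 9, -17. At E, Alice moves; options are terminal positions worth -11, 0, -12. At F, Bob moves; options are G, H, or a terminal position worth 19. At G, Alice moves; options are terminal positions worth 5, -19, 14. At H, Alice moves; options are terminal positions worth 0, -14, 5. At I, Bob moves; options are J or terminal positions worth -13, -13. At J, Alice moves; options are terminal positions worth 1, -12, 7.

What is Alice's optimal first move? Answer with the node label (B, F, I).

F

C (Alice): max(-18, -20, -16) = -16
D (Alice): max(-16, 9, -17) = 9
E (Alice): max(-11, 0, -12) = 0
B (Bob): min(-16, 9, 0) = -16
G (Alice): max(5, -19, 14) = 14
H (Alice): max(0, -14, 5) = 5
F (Bob): min(14, 5, 19) = 5
J (Alice): max(1, -12, 7) = 7
I (Bob): min(7, -13, -13) = -13
Root (Alice): max(-16, 5, -13) = 5
Alice picks the child with the highest value: F (value 5).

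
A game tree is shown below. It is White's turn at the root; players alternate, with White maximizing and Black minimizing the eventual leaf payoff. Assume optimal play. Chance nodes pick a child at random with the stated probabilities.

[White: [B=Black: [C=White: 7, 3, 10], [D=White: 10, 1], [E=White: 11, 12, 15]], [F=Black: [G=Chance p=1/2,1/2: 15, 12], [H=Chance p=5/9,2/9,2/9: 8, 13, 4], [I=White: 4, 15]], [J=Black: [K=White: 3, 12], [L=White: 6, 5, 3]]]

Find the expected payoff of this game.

10

C (White): max(7, 3, 10) = 10
D (White): max(10, 1) = 10
E (White): max(11, 12, 15) = 15
B (Black): min(10, 10, 15) = 10
G (Chance): 1/2·15 + 1/2·12 = 13.5
H (Chance): 5/9·8 + 2/9·13 + 2/9·4 = 8.22
I (White): max(4, 15) = 15
F (Black): min(13.5, 8.22, 15) = 8.22
K (White): max(3, 12) = 12
L (White): max(6, 5, 3) = 6
J (Black): min(12, 6) = 6
Root (White): max(10, 8.22, 6) = 10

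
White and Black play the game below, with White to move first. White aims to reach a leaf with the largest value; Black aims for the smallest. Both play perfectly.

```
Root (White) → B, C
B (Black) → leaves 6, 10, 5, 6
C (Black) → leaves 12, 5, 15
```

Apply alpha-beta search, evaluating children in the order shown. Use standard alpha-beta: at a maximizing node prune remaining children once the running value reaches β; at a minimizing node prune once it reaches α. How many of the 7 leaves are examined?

6

B [α=-∞,β=+∞]: v=5
C [α=5,β=+∞]: v=5 after child 2 ≤ α → α-cutoff, skip 1
Root [α=-∞,β=+∞]: v=5
Leaves evaluated: 6 of 7.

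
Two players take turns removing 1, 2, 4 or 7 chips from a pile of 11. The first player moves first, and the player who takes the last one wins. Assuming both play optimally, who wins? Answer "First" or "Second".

First

Compute winning (W) and losing (L) positions by backward induction:
i:   0  1  2  3  4  5  6  7  8  9 10 11
     L  W  W  L  W  W  L  W  W  L  W  W
Position 11 is W, so the first player wins.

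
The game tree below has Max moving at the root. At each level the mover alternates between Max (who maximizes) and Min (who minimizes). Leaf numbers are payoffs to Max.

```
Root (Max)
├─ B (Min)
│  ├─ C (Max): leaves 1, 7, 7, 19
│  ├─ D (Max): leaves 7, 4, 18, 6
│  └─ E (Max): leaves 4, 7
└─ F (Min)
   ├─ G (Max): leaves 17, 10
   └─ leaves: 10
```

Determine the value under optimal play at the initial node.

10

C (Max): max(1, 7, 7, 19) = 19
D (Max): max(7, 4, 18, 6) = 18
E (Max): max(4, 7) = 7
B (Min): min(19, 18, 7) = 7
G (Max): max(17, 10) = 17
F (Min): min(17, 10) = 10
Root (Max): max(7, 10) = 10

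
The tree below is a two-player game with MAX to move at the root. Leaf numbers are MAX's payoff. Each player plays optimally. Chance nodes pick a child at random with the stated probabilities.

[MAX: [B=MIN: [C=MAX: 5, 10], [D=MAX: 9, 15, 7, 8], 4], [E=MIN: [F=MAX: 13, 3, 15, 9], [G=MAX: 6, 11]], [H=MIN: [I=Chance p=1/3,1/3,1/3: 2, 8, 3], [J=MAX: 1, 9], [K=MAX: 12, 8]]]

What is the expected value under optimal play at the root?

11

C (MAX): max(5, 10) = 10
D (MAX): max(9, 15, 7, 8) = 15
B (MIN): min(10, 15, 4) = 4
F (MAX): max(13, 3, 15, 9) = 15
G (MAX): max(6, 11) = 11
E (MIN): min(15, 11) = 11
I (Chance): 1/3·2 + 1/3·8 + 1/3·3 = 4.33
J (MAX): max(1, 9) = 9
K (MAX): max(12, 8) = 12
H (MIN): min(4.33, 9, 12) = 4.33
Root (MAX): max(4, 11, 4.33) = 11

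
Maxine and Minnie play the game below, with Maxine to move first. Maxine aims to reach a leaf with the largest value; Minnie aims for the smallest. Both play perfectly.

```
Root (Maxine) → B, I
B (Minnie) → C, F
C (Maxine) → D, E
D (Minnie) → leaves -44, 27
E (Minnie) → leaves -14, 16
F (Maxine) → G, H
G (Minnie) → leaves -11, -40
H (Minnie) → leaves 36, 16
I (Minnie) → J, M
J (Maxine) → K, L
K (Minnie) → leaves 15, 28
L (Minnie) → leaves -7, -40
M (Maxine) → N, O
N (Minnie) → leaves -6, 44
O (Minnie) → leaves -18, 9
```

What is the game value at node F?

16

G: min(-11, -40) = -40
H: min(36, 16) = 16
F: max(-40, 16) = 16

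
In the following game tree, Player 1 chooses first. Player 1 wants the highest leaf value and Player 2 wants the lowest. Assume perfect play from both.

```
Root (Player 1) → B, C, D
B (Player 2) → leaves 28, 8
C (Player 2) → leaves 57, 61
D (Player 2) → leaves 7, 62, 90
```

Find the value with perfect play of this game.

B (Player 2): min(28, 8) = 8
C (Player 2): min(57, 61) = 57
D (Player 2): min(7, 62, 90) = 7
Root (Player 1): max(8, 57, 7) = 57

57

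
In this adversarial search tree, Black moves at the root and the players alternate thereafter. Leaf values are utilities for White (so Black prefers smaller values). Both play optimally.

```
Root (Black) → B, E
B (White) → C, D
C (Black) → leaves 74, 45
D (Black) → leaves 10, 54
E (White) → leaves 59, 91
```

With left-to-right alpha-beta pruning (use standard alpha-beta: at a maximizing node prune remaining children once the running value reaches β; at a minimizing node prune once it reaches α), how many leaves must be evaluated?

C [α=-∞,β=+∞]: v=45
D [α=45,β=+∞]: v=10 after child 1 ≤ α → α-cutoff, skip 1
B [α=-∞,β=+∞]: v=45
E [α=-∞,β=45]: v=59 after child 1 ≥ β → β-cutoff, skip 1
Root [α=-∞,β=+∞]: v=45
Leaves evaluated: 4 of 6.

4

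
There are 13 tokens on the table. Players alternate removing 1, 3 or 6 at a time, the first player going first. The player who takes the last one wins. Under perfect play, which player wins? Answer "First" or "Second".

Mark each pile size as W (mover wins) or L (mover loses):
i:   0  1  2  3  4  5  6  7  8  9 10 11 12 13
     L  W  L  W  L  W  W  W  W  L  W  L  W  L
Position 13 is L, so the second player wins.

Second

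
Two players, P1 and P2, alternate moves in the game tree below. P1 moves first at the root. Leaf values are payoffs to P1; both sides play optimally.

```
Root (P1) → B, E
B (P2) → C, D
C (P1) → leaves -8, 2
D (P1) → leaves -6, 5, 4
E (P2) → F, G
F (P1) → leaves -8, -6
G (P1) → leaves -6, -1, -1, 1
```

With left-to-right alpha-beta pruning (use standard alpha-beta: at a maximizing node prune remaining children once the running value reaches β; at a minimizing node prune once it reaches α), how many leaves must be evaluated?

6

C [α=-∞,β=+∞]: v=2
D [α=-∞,β=2]: v=5 after child 2 ≥ β → β-cutoff, skip 1
B [α=-∞,β=+∞]: v=2
F [α=2,β=+∞]: v=-6
E [α=2,β=+∞]: v=-6 after child 1 ≤ α → α-cutoff, skip 1
Root [α=-∞,β=+∞]: v=2
Leaves evaluated: 6 of 11.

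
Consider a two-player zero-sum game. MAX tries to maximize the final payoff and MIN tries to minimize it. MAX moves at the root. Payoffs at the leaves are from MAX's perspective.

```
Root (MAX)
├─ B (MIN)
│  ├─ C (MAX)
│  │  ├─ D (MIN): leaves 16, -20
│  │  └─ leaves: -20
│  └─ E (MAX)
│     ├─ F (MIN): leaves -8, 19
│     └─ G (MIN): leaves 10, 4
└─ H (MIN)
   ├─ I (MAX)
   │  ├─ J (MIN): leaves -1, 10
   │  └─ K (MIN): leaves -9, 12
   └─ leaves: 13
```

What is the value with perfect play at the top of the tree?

D (MIN): min(16, -20) = -20
C (MAX): max(-20, -20) = -20
F (MIN): min(-8, 19) = -8
G (MIN): min(10, 4) = 4
E (MAX): max(-8, 4) = 4
B (MIN): min(-20, 4) = -20
J (MIN): min(-1, 10) = -1
K (MIN): min(-9, 12) = -9
I (MAX): max(-1, -9) = -1
H (MIN): min(-1, 13) = -1
Root (MAX): max(-20, -1) = -1

-1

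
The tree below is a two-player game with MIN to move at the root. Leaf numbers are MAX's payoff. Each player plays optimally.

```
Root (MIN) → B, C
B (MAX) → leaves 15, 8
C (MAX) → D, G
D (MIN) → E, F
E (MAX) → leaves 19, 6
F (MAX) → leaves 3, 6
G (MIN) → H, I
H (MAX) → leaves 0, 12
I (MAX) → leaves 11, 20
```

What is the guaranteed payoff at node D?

E: max(19, 6) = 19
F: max(3, 6) = 6
D: min(19, 6) = 6

6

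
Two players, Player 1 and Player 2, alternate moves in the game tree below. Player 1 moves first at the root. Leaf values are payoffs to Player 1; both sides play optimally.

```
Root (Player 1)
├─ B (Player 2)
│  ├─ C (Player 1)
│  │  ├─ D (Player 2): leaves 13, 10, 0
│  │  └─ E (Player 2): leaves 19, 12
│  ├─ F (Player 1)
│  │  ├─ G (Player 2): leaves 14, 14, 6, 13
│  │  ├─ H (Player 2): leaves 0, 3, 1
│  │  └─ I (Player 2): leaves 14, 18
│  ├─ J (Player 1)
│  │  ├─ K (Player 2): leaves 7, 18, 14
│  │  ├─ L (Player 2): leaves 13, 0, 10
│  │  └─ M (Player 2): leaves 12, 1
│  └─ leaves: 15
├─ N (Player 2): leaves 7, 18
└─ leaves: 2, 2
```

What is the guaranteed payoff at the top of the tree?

D (Player 2): min(13, 10, 0) = 0
E (Player 2): min(19, 12) = 12
C (Player 1): max(0, 12) = 12
G (Player 2): min(14, 14, 6, 13) = 6
H (Player 2): min(0, 3, 1) = 0
I (Player 2): min(14, 18) = 14
F (Player 1): max(6, 0, 14) = 14
K (Player 2): min(7, 18, 14) = 7
L (Player 2): min(13, 0, 10) = 0
M (Player 2): min(12, 1) = 1
J (Player 1): max(7, 0, 1) = 7
B (Player 2): min(12, 14, 7, 15) = 7
N (Player 2): min(7, 18) = 7
Root (Player 1): max(7, 7, 2, 2) = 7

7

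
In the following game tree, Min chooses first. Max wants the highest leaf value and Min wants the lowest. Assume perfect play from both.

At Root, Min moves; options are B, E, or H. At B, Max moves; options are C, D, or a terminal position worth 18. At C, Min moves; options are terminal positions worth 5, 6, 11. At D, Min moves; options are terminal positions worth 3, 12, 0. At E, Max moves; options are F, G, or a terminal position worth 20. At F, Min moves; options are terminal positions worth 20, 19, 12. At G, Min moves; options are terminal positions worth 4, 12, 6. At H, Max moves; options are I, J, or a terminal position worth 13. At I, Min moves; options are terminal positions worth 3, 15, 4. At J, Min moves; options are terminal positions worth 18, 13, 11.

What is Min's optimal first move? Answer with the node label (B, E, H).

H

C (Min): min(5, 6, 11) = 5
D (Min): min(3, 12, 0) = 0
B (Max): max(5, 0, 18) = 18
F (Min): min(20, 19, 12) = 12
G (Min): min(4, 12, 6) = 4
E (Max): max(12, 4, 20) = 20
I (Min): min(3, 15, 4) = 3
J (Min): min(18, 13, 11) = 11
H (Max): max(3, 11, 13) = 13
Root (Min): min(18, 20, 13) = 13
Min picks the child with the lowest value: H (value 13).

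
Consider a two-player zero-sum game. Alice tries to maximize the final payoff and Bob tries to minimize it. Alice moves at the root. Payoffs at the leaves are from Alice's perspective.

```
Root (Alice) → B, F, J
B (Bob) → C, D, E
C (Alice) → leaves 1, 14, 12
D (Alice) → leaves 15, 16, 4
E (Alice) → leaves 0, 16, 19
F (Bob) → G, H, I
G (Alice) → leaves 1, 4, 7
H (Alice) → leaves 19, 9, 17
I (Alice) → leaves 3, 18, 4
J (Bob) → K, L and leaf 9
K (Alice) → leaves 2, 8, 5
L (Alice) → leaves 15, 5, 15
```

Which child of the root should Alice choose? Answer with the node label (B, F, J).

C (Alice): max(1, 14, 12) = 14
D (Alice): max(15, 16, 4) = 16
E (Alice): max(0, 16, 19) = 19
B (Bob): min(14, 16, 19) = 14
G (Alice): max(1, 4, 7) = 7
H (Alice): max(19, 9, 17) = 19
I (Alice): max(3, 18, 4) = 18
F (Bob): min(7, 19, 18) = 7
K (Alice): max(2, 8, 5) = 8
L (Alice): max(15, 5, 15) = 15
J (Bob): min(8, 15, 9) = 8
Root (Alice): max(14, 7, 8) = 14
Alice picks the child with the highest value: B (value 14).

B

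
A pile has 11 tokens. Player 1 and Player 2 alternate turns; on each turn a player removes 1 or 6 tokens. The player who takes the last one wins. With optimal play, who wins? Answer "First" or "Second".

Mark each pile size as W (mover wins) or L (mover loses):
i:   0  1  2  3  4  5  6  7  8  9 10 11
     L  W  L  W  L  W  W  L  W  L  W  L
Position 11 is L, so the second player wins.

Second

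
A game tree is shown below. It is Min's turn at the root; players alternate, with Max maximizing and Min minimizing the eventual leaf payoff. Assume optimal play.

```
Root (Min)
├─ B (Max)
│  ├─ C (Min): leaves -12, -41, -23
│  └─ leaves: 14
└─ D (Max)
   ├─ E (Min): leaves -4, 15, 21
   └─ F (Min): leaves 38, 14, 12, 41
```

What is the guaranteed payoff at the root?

12

C (Min): min(-12, -41, -23) = -41
B (Max): max(-41, 14) = 14
E (Min): min(-4, 15, 21) = -4
F (Min): min(38, 14, 12, 41) = 12
D (Max): max(-4, 12) = 12
Root (Min): min(14, 12) = 12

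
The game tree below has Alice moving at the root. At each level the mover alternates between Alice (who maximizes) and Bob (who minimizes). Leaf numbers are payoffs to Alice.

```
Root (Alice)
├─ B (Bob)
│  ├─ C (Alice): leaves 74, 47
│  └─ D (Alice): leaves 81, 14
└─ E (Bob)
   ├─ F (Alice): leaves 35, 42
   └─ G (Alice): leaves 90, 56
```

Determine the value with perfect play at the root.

C (Alice): max(74, 47) = 74
D (Alice): max(81, 14) = 81
B (Bob): min(74, 81) = 74
F (Alice): max(35, 42) = 42
G (Alice): max(90, 56) = 90
E (Bob): min(42, 90) = 42
Root (Alice): max(74, 42) = 74

74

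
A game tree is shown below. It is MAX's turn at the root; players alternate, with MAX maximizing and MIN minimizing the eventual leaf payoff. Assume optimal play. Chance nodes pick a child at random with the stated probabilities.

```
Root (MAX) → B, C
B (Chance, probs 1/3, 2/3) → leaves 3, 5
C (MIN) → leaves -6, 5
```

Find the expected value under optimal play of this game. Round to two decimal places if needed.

B (Chance): 1/3·3 + 2/3·5 = 4.33
C (MIN): min(-6, 5) = -6
Root (MAX): max(4.33, -6) = 4.33

4.33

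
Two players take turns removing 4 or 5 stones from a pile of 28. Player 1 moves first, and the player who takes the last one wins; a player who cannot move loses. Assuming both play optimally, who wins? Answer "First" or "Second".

Second

Mark each pile size as W (mover wins) or L (mover loses):
i:   0  1  2  3  4  5  6  7  8  9 10 11 12 13 14 15 16 17 18 19 20 21 22 23 24 25 26 27 28
     L  L  L  L  W  W  W  W  W  L  L  L  L  W  W  W  W  W  L  L  L  L  W  W  W  W  W  L  L
Position 28 is L, so the second player wins.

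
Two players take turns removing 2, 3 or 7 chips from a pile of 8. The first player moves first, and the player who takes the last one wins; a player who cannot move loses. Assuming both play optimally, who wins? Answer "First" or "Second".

Positions where the player to move wins (W) vs loses (L):
i:   0  1  2  3  4  5  6  7  8
     L  L  W  W  W  L  L  W  W
Position 8 is W, so the first player wins.

First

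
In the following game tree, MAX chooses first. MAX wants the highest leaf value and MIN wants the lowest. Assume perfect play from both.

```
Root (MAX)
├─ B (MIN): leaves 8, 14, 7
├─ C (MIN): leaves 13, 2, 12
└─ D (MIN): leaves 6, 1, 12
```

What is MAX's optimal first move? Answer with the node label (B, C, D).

B (MIN): min(8, 14, 7) = 7
C (MIN): min(13, 2, 12) = 2
D (MIN): min(6, 1, 12) = 1
Root (MAX): max(7, 2, 1) = 7
MAX picks the child with the highest value: B (value 7).

B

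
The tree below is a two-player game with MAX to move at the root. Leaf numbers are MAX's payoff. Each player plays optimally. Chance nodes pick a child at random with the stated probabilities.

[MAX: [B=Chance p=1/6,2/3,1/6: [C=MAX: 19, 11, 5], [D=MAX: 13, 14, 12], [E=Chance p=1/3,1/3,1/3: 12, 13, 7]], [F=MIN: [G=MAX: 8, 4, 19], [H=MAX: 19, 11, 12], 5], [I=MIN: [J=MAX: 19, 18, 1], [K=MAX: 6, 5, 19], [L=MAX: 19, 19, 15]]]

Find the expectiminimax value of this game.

C (MAX): max(19, 11, 5) = 19
D (MAX): max(13, 14, 12) = 14
E (Chance): 1/3·12 + 1/3·13 + 1/3·7 = 10.67
B (Chance): 1/6·19 + 2/3·14 + 1/6·10.67 = 14.28
G (MAX): max(8, 4, 19) = 19
H (MAX): max(19, 11, 12) = 19
F (MIN): min(19, 19, 5) = 5
J (MAX): max(19, 18, 1) = 19
K (MAX): max(6, 5, 19) = 19
L (MAX): max(19, 19, 15) = 19
I (MIN): min(19, 19, 19) = 19
Root (MAX): max(14.28, 5, 19) = 19

19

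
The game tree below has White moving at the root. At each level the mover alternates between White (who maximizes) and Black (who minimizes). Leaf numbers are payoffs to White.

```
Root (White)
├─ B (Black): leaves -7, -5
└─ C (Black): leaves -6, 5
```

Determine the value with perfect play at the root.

B (Black): min(-7, -5) = -7
C (Black): min(-6, 5) = -6
Root (White): max(-7, -6) = -6

-6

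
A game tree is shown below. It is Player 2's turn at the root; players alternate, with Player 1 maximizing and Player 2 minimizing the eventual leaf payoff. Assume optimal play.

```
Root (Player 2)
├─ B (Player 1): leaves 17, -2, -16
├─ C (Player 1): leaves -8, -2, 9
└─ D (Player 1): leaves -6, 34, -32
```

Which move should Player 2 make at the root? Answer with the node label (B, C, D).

B (Player 1): max(17, -2, -16) = 17
C (Player 1): max(-8, -2, 9) = 9
D (Player 1): max(-6, 34, -32) = 34
Root (Player 2): min(17, 9, 34) = 9
Player 2 picks the child with the lowest value: C (value 9).

C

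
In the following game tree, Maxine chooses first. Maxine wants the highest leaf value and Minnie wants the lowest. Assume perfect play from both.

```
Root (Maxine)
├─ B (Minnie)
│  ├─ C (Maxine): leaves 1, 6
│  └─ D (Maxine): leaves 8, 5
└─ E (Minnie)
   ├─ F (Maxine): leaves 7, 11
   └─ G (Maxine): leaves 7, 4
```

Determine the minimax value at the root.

7

C (Maxine): max(1, 6) = 6
D (Maxine): max(8, 5) = 8
B (Minnie): min(6, 8) = 6
F (Maxine): max(7, 11) = 11
G (Maxine): max(7, 4) = 7
E (Minnie): min(11, 7) = 7
Root (Maxine): max(6, 7) = 7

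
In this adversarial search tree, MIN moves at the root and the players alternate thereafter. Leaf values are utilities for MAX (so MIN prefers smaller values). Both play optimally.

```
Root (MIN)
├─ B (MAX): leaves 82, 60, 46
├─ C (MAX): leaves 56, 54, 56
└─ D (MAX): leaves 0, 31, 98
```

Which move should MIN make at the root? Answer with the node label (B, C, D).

B (MAX): max(82, 60, 46) = 82
C (MAX): max(56, 54, 56) = 56
D (MAX): max(0, 31, 98) = 98
Root (MIN): min(82, 56, 98) = 56
MIN picks the child with the lowest value: C (value 56).

C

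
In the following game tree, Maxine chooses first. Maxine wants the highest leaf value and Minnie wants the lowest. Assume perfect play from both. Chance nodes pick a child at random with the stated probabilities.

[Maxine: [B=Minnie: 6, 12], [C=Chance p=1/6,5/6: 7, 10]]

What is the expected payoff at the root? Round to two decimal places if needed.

B (Minnie): min(6, 12) = 6
C (Chance): 1/6·7 + 5/6·10 = 9.5
Root (Maxine): max(6, 9.5) = 9.5

9.5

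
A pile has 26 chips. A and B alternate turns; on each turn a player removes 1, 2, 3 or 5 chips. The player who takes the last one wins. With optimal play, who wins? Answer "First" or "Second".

First

Mark each pile size as W (mover wins) or L (mover loses):
i:   0  1  2  3  4  5  6  7  8  9 10 11 12 13 14 15 16 17 18 19 20 21 22 23 24 25 26
     L  W  W  W  L  W  W  W  L  W  W  W  L  W  W  W  L  W  W  W  L  W  W  W  L  W  W
Position 26 is W, so the first player wins.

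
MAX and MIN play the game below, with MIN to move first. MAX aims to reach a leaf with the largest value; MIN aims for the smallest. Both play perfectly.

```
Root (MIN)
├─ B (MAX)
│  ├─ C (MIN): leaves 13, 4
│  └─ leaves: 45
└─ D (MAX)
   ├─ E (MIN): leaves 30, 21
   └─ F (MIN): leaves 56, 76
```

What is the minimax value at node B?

C: min(13, 4) = 4
B: max(4, 45) = 45

45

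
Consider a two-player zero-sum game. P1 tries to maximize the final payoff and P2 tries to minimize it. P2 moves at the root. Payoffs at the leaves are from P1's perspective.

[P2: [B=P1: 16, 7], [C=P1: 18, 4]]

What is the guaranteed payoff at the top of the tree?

B (P1): max(16, 7) = 16
C (P1): max(18, 4) = 18
Root (P2): min(16, 18) = 16

16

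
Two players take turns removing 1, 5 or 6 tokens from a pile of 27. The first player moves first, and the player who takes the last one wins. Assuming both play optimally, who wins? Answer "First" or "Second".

First

i:   0  1  2  3  4  5  6  7  8  9 10 11 12 13 14 15 16 17 18 19 20 21 22 23 24 25 26 27
     L  W  L  W  L  W  W  W  W  W  W  L  W  L  W  L  W  W  W  W  W  W  L  W  L  W  L  W
Position 27 is W, so the first player wins.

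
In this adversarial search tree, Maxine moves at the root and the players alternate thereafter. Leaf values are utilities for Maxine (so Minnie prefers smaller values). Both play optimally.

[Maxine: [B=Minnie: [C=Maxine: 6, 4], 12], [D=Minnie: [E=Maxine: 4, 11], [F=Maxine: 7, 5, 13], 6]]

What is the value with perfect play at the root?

6

C (Maxine): max(6, 4) = 6
B (Minnie): min(6, 12) = 6
E (Maxine): max(4, 11) = 11
F (Maxine): max(7, 5, 13) = 13
D (Minnie): min(11, 13, 6) = 6
Root (Maxine): max(6, 6) = 6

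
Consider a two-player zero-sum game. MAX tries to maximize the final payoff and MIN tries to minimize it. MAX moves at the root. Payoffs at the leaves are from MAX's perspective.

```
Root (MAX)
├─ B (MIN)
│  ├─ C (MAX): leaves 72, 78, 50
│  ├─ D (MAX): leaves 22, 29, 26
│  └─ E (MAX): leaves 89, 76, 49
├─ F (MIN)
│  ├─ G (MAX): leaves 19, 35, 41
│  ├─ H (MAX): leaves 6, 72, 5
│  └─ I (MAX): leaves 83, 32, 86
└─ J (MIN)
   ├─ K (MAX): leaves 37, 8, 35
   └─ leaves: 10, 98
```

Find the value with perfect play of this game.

C (MAX): max(72, 78, 50) = 78
D (MAX): max(22, 29, 26) = 29
E (MAX): max(89, 76, 49) = 89
B (MIN): min(78, 29, 89) = 29
G (MAX): max(19, 35, 41) = 41
H (MAX): max(6, 72, 5) = 72
I (MAX): max(83, 32, 86) = 86
F (MIN): min(41, 72, 86) = 41
K (MAX): max(37, 8, 35) = 37
J (MIN): min(37, 10, 98) = 10
Root (MAX): max(29, 41, 10) = 41

41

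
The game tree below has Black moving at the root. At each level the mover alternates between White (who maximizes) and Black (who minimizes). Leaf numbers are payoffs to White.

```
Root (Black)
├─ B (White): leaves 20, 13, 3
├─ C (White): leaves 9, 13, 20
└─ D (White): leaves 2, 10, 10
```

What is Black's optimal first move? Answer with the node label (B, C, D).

D

B (White): max(20, 13, 3) = 20
C (White): max(9, 13, 20) = 20
D (White): max(2, 10, 10) = 10
Root (Black): min(20, 20, 10) = 10
Black picks the child with the lowest value: D (value 10).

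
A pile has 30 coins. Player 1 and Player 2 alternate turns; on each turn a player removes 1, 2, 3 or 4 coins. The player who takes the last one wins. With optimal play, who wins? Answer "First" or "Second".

W/L table (W = player to move can force a win):
i:   0  1  2  3  4  5  6  7  8  9 10 11 12 13 14 15 16 17 18 19 20 21 22 23 24 25 26 27 28 29 30
     L  W  W  W  W  L  W  W  W  W  L  W  W  W  W  L  W  W  W  W  L  W  W  W  W  L  W  W  W  W  L
Position 30 is L, so the second player wins.

Second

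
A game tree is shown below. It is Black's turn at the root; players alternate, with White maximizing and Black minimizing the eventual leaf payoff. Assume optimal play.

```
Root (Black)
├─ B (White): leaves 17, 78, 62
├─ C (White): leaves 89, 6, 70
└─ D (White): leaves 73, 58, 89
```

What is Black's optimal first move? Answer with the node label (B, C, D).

B (White): max(17, 78, 62) = 78
C (White): max(89, 6, 70) = 89
D (White): max(73, 58, 89) = 89
Root (Black): min(78, 89, 89) = 78
Black picks the child with the lowest value: B (value 78).

B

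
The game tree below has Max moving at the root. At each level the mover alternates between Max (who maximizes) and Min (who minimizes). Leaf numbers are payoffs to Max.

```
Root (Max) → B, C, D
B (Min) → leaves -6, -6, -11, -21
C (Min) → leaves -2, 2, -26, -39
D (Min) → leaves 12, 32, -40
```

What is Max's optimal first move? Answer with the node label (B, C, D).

B (Min): min(-6, -6, -11, -21) = -21
C (Min): min(-2, 2, -26, -39) = -39
D (Min): min(12, 32, -40) = -40
Root (Max): max(-21, -39, -40) = -21
Max picks the child with the highest value: B (value -21).

B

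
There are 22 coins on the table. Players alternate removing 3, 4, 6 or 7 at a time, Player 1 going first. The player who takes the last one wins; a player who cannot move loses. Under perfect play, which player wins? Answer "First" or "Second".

Second

Mark each pile size as W (mover wins) or L (mover loses):
i:   0  1  2  3  4  5  6  7  8  9 10 11 12 13 14 15 16 17 18 19 20 21 22
     L  L  L  W  W  W  W  W  W  W  L  L  L  W  W  W  W  W  W  W  L  L  L
Position 22 is L, so the second player wins.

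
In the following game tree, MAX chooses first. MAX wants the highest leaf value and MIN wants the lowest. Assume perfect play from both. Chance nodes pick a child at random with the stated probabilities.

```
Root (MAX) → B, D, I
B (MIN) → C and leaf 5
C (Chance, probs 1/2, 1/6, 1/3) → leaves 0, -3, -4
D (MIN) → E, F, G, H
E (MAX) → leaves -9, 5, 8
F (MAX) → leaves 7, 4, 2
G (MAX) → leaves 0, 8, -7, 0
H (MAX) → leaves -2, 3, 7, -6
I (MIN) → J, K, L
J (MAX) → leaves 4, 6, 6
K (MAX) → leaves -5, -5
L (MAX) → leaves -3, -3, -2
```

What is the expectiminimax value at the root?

7

C (Chance): 1/2·0 + 1/6·-3 + 1/3·-4 = -1.83
B (MIN): min(-1.83, 5) = -1.83
E (MAX): max(-9, 5, 8) = 8
F (MAX): max(7, 4, 2) = 7
G (MAX): max(0, 8, -7, 0) = 8
H (MAX): max(-2, 3, 7, -6) = 7
D (MIN): min(8, 7, 8, 7) = 7
J (MAX): max(4, 6, 6) = 6
K (MAX): max(-5, -5) = -5
L (MAX): max(-3, -3, -2) = -2
I (MIN): min(6, -5, -2) = -5
Root (MAX): max(-1.83, 7, -5) = 7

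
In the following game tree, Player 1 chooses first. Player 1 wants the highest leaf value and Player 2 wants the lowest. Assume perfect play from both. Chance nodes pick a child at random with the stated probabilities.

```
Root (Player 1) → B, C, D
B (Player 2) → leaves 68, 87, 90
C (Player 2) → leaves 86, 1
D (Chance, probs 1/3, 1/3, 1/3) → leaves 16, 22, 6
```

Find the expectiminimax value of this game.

B (Player 2): min(68, 87, 90) = 68
C (Player 2): min(86, 1) = 1
D (Chance): 1/3·16 + 1/3·22 + 1/3·6 = 14.67
Root (Player 1): max(68, 1, 14.67) = 68

68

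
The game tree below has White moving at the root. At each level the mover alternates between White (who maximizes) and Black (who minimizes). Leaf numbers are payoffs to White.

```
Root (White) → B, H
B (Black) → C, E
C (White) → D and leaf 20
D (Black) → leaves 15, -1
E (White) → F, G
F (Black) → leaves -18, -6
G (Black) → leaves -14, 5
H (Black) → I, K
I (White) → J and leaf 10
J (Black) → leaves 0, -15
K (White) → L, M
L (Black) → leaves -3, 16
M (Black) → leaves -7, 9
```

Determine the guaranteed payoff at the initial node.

D (Black): min(15, -1) = -1
C (White): max(-1, 20) = 20
F (Black): min(-18, -6) = -18
G (Black): min(-14, 5) = -14
E (White): max(-18, -14) = -14
B (Black): min(20, -14) = -14
J (Black): min(0, -15) = -15
I (White): max(-15, 10) = 10
L (Black): min(-3, 16) = -3
M (Black): min(-7, 9) = -7
K (White): max(-3, -7) = -3
H (Black): min(10, -3) = -3
Root (White): max(-14, -3) = -3

-3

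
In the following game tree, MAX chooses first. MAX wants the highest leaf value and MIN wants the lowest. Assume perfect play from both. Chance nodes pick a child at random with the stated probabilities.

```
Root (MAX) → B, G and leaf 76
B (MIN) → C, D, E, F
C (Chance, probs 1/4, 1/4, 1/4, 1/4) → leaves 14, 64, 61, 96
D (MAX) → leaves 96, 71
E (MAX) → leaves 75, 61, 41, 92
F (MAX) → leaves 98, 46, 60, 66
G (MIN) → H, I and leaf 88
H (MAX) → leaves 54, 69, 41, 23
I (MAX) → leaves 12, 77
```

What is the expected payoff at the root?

76

C (Chance): 1/4·14 + 1/4·64 + 1/4·61 + 1/4·96 = 58.75
D (MAX): max(96, 71) = 96
E (MAX): max(75, 61, 41, 92) = 92
F (MAX): max(98, 46, 60, 66) = 98
B (MIN): min(58.75, 96, 92, 98) = 58.75
H (MAX): max(54, 69, 41, 23) = 69
I (MAX): max(12, 77) = 77
G (MIN): min(69, 77, 88) = 69
Root (MAX): max(58.75, 69, 76) = 76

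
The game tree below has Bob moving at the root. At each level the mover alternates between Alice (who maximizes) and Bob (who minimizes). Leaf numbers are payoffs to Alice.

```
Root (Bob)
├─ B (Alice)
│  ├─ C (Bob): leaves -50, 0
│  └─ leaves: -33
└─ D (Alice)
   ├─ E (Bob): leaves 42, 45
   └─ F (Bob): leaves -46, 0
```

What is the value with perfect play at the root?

C (Bob): min(-50, 0) = -50
B (Alice): max(-50, -33) = -33
E (Bob): min(42, 45) = 42
F (Bob): min(-46, 0) = -46
D (Alice): max(42, -46) = 42
Root (Bob): min(-33, 42) = -33

-33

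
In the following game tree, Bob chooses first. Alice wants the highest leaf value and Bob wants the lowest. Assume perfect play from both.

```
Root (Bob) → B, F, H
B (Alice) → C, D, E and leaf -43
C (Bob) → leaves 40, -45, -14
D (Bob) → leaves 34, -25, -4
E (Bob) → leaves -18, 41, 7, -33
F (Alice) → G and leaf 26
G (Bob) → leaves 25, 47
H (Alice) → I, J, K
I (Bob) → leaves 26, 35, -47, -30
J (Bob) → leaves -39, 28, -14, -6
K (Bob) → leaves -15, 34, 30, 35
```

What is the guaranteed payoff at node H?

I: min(26, 35, -47, -30) = -47
J: min(-39, 28, -14, -6) = -39
K: min(-15, 34, 30, 35) = -15
H: max(-47, -39, -15) = -15

-15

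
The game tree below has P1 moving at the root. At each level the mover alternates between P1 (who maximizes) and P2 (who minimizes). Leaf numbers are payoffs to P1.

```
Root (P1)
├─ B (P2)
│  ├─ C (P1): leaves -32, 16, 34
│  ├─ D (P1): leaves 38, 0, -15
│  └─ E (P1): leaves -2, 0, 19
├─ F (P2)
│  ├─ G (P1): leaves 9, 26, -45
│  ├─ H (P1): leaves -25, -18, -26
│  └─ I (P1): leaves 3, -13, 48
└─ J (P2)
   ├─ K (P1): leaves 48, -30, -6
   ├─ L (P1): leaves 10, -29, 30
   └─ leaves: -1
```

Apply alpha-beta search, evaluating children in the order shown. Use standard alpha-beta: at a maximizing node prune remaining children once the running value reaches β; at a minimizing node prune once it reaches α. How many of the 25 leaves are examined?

20

C [α=-∞,β=+∞]: v=34
D [α=-∞,β=34]: v=38 after child 1 ≥ β → β-cutoff, skip 2
E [α=-∞,β=34]: v=19
B [α=-∞,β=+∞]: v=19
G [α=19,β=+∞]: v=26
H [α=19,β=26]: v=-18
F [α=19,β=+∞]: v=-18 after child 2 ≤ α → α-cutoff, skip 1
K [α=19,β=+∞]: v=48
L [α=19,β=48]: v=30
J [α=19,β=+∞]: v=-1
Root [α=-∞,β=+∞]: v=19
Leaves evaluated: 20 of 25.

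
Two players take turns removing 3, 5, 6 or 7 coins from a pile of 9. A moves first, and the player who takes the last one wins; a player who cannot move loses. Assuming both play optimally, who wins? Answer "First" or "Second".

Positions where the player to move wins (W) vs loses (L):
i:   0  1  2  3  4  5  6  7  8  9
     L  L  L  W  W  W  W  W  W  W
Position 9 is W, so the first player wins.

First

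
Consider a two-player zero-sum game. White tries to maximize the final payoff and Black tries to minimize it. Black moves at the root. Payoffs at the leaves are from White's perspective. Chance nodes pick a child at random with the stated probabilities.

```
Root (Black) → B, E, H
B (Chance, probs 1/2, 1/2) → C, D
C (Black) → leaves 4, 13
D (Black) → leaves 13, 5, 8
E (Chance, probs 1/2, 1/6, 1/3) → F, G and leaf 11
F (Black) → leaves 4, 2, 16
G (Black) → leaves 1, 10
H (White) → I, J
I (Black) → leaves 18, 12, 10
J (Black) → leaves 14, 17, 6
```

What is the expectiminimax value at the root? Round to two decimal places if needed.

C (Black): min(4, 13) = 4
D (Black): min(13, 5, 8) = 5
B (Chance): 1/2·4 + 1/2·5 = 4.5
F (Black): min(4, 2, 16) = 2
G (Black): min(1, 10) = 1
E (Chance): 1/2·2 + 1/6·1 + 1/3·11 = 4.83
I (Black): min(18, 12, 10) = 10
J (Black): min(14, 17, 6) = 6
H (White): max(10, 6) = 10
Root (Black): min(4.5, 4.83, 10) = 4.5

4.5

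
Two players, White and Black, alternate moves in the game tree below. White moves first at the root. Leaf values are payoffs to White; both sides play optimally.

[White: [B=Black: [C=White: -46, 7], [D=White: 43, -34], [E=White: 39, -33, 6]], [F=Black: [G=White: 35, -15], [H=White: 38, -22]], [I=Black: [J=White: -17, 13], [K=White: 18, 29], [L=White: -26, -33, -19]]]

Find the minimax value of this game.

35

C (White): max(-46, 7) = 7
D (White): max(43, -34) = 43
E (White): max(39, -33, 6) = 39
B (Black): min(7, 43, 39) = 7
G (White): max(35, -15) = 35
H (White): max(38, -22) = 38
F (Black): min(35, 38) = 35
J (White): max(-17, 13) = 13
K (White): max(18, 29) = 29
L (White): max(-26, -33, -19) = -19
I (Black): min(13, 29, -19) = -19
Root (White): max(7, 35, -19) = 35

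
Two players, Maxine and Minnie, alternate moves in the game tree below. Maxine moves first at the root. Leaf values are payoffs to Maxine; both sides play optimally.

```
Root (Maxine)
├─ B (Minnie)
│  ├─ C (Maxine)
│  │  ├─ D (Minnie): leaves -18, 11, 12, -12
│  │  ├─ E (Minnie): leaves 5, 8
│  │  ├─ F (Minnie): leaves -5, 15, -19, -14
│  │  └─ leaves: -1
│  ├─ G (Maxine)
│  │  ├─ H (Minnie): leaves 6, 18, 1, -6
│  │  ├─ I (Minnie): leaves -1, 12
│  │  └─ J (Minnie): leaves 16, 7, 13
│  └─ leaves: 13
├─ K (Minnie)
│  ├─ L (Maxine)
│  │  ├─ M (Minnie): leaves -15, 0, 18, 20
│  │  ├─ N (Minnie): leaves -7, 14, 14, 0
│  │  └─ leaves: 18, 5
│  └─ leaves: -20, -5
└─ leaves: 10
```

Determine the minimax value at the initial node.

D (Minnie): min(-18, 11, 12, -12) = -18
E (Minnie): min(5, 8) = 5
F (Minnie): min(-5, 15, -19, -14) = -19
C (Maxine): max(-18, 5, -19, -1) = 5
H (Minnie): min(6, 18, 1, -6) = -6
I (Minnie): min(-1, 12) = -1
J (Minnie): min(16, 7, 13) = 7
G (Maxine): max(-6, -1, 7) = 7
B (Minnie): min(5, 7, 13) = 5
M (Minnie): min(-15, 0, 18, 20) = -15
N (Minnie): min(-7, 14, 14, 0) = -7
L (Maxine): max(-15, -7, 18, 5) = 18
K (Minnie): min(18, -20, -5) = -20
Root (Maxine): max(5, -20, 10) = 10

10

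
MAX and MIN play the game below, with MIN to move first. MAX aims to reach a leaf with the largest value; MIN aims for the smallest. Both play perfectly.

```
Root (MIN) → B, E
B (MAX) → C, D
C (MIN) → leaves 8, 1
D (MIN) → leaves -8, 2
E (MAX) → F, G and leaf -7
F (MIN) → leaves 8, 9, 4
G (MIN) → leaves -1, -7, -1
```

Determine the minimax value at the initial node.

C (MIN): min(8, 1) = 1
D (MIN): min(-8, 2) = -8
B (MAX): max(1, -8) = 1
F (MIN): min(8, 9, 4) = 4
G (MIN): min(-1, -7, -1) = -7
E (MAX): max(4, -7, -7) = 4
Root (MIN): min(1, 4) = 1

1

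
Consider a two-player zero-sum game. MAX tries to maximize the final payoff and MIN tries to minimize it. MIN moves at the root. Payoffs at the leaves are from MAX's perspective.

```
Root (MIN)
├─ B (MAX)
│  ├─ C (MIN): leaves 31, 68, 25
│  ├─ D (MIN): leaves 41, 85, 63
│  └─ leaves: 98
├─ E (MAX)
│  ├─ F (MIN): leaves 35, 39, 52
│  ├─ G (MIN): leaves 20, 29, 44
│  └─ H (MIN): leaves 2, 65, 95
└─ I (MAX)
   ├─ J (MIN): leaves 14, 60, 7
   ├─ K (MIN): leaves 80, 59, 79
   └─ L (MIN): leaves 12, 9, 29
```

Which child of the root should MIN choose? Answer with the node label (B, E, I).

E

C (MIN): min(31, 68, 25) = 25
D (MIN): min(41, 85, 63) = 41
B (MAX): max(25, 41, 98) = 98
F (MIN): min(35, 39, 52) = 35
G (MIN): min(20, 29, 44) = 20
H (MIN): min(2, 65, 95) = 2
E (MAX): max(35, 20, 2) = 35
J (MIN): min(14, 60, 7) = 7
K (MIN): min(80, 59, 79) = 59
L (MIN): min(12, 9, 29) = 9
I (MAX): max(7, 59, 9) = 59
Root (MIN): min(98, 35, 59) = 35
MIN picks the child with the lowest value: E (value 35).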